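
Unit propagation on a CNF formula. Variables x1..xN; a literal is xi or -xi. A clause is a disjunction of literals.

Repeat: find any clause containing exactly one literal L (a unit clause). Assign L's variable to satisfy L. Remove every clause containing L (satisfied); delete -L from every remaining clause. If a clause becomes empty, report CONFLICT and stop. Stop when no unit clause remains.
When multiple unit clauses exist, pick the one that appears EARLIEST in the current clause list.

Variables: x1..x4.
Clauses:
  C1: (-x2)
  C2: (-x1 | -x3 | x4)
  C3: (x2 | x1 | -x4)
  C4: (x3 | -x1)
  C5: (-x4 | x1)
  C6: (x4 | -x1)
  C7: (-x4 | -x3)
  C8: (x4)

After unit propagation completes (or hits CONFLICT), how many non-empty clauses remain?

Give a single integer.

Answer: 0

Derivation:
unit clause [-2] forces x2=F; simplify:
  drop 2 from [2, 1, -4] -> [1, -4]
  satisfied 1 clause(s); 7 remain; assigned so far: [2]
unit clause [4] forces x4=T; simplify:
  drop -4 from [1, -4] -> [1]
  drop -4 from [-4, 1] -> [1]
  drop -4 from [-4, -3] -> [-3]
  satisfied 3 clause(s); 4 remain; assigned so far: [2, 4]
unit clause [1] forces x1=T; simplify:
  drop -1 from [3, -1] -> [3]
  satisfied 2 clause(s); 2 remain; assigned so far: [1, 2, 4]
unit clause [3] forces x3=T; simplify:
  drop -3 from [-3] -> [] (empty!)
  satisfied 1 clause(s); 1 remain; assigned so far: [1, 2, 3, 4]
CONFLICT (empty clause)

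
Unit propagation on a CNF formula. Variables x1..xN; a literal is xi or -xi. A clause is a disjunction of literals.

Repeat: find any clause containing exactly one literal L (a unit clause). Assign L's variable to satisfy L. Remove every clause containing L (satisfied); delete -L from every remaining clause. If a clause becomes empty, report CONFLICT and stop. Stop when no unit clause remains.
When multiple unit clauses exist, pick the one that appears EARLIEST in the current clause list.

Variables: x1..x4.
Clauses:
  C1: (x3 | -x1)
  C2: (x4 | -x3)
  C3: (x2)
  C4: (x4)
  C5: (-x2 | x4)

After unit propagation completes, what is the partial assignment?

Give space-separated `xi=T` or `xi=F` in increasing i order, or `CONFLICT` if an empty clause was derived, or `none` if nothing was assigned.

Answer: x2=T x4=T

Derivation:
unit clause [2] forces x2=T; simplify:
  drop -2 from [-2, 4] -> [4]
  satisfied 1 clause(s); 4 remain; assigned so far: [2]
unit clause [4] forces x4=T; simplify:
  satisfied 3 clause(s); 1 remain; assigned so far: [2, 4]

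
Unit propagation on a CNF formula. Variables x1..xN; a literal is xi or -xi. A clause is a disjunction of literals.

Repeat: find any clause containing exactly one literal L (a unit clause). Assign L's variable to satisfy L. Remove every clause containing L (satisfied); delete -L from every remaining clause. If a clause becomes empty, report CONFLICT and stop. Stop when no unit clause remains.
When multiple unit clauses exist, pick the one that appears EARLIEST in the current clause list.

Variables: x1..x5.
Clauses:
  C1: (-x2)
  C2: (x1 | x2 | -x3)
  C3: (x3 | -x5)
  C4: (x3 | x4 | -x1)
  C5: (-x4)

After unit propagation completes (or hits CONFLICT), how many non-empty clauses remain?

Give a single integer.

unit clause [-2] forces x2=F; simplify:
  drop 2 from [1, 2, -3] -> [1, -3]
  satisfied 1 clause(s); 4 remain; assigned so far: [2]
unit clause [-4] forces x4=F; simplify:
  drop 4 from [3, 4, -1] -> [3, -1]
  satisfied 1 clause(s); 3 remain; assigned so far: [2, 4]

Answer: 3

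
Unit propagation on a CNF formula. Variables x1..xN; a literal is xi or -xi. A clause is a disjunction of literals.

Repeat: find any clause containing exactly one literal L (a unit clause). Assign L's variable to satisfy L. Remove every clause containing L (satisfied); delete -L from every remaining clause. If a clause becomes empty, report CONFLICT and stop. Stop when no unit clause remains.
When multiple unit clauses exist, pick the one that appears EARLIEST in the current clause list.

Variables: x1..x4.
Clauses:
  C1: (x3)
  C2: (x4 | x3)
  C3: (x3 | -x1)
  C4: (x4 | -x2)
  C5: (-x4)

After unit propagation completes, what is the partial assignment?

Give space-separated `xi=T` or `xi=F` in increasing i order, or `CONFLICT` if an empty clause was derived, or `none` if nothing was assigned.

unit clause [3] forces x3=T; simplify:
  satisfied 3 clause(s); 2 remain; assigned so far: [3]
unit clause [-4] forces x4=F; simplify:
  drop 4 from [4, -2] -> [-2]
  satisfied 1 clause(s); 1 remain; assigned so far: [3, 4]
unit clause [-2] forces x2=F; simplify:
  satisfied 1 clause(s); 0 remain; assigned so far: [2, 3, 4]

Answer: x2=F x3=T x4=F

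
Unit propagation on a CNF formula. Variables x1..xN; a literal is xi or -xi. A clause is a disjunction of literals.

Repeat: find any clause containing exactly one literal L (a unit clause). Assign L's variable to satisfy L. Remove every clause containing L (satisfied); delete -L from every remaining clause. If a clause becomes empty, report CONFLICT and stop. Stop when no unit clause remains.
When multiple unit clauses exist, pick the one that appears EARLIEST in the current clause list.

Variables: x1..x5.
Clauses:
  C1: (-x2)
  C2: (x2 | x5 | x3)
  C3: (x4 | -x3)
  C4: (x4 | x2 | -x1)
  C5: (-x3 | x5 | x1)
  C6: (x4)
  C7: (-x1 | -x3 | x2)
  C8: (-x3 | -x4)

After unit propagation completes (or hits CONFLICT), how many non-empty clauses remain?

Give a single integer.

Answer: 0

Derivation:
unit clause [-2] forces x2=F; simplify:
  drop 2 from [2, 5, 3] -> [5, 3]
  drop 2 from [4, 2, -1] -> [4, -1]
  drop 2 from [-1, -3, 2] -> [-1, -3]
  satisfied 1 clause(s); 7 remain; assigned so far: [2]
unit clause [4] forces x4=T; simplify:
  drop -4 from [-3, -4] -> [-3]
  satisfied 3 clause(s); 4 remain; assigned so far: [2, 4]
unit clause [-3] forces x3=F; simplify:
  drop 3 from [5, 3] -> [5]
  satisfied 3 clause(s); 1 remain; assigned so far: [2, 3, 4]
unit clause [5] forces x5=T; simplify:
  satisfied 1 clause(s); 0 remain; assigned so far: [2, 3, 4, 5]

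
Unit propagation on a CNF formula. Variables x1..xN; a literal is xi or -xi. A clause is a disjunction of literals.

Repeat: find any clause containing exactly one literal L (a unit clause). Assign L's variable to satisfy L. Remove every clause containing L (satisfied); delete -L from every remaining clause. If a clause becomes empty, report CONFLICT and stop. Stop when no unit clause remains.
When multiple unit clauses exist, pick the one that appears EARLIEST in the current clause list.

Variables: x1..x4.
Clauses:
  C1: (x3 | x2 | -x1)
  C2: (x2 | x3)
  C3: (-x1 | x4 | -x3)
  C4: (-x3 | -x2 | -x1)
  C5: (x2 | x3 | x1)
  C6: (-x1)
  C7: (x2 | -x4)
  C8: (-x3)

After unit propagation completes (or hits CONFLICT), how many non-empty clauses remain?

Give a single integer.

unit clause [-1] forces x1=F; simplify:
  drop 1 from [2, 3, 1] -> [2, 3]
  satisfied 4 clause(s); 4 remain; assigned so far: [1]
unit clause [-3] forces x3=F; simplify:
  drop 3 from [2, 3] -> [2]
  drop 3 from [2, 3] -> [2]
  satisfied 1 clause(s); 3 remain; assigned so far: [1, 3]
unit clause [2] forces x2=T; simplify:
  satisfied 3 clause(s); 0 remain; assigned so far: [1, 2, 3]

Answer: 0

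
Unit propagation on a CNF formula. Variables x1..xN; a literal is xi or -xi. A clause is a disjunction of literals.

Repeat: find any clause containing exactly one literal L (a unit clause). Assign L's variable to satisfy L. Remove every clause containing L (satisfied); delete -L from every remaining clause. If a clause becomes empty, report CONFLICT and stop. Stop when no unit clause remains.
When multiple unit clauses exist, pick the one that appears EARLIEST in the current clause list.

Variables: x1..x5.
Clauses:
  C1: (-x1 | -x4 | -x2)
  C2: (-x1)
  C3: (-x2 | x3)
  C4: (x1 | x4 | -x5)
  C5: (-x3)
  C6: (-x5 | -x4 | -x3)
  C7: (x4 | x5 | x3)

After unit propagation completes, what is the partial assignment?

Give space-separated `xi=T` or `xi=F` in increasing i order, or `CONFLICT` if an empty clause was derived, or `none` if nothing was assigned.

Answer: x1=F x2=F x3=F

Derivation:
unit clause [-1] forces x1=F; simplify:
  drop 1 from [1, 4, -5] -> [4, -5]
  satisfied 2 clause(s); 5 remain; assigned so far: [1]
unit clause [-3] forces x3=F; simplify:
  drop 3 from [-2, 3] -> [-2]
  drop 3 from [4, 5, 3] -> [4, 5]
  satisfied 2 clause(s); 3 remain; assigned so far: [1, 3]
unit clause [-2] forces x2=F; simplify:
  satisfied 1 clause(s); 2 remain; assigned so far: [1, 2, 3]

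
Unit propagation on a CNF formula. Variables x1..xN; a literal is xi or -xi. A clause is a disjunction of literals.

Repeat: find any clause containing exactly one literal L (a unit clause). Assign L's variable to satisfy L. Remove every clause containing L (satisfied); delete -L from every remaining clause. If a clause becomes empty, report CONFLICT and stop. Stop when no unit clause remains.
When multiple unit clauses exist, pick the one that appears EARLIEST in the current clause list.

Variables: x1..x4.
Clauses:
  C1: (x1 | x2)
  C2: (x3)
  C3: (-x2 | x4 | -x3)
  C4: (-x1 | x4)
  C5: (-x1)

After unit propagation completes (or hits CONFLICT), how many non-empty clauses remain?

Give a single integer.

unit clause [3] forces x3=T; simplify:
  drop -3 from [-2, 4, -3] -> [-2, 4]
  satisfied 1 clause(s); 4 remain; assigned so far: [3]
unit clause [-1] forces x1=F; simplify:
  drop 1 from [1, 2] -> [2]
  satisfied 2 clause(s); 2 remain; assigned so far: [1, 3]
unit clause [2] forces x2=T; simplify:
  drop -2 from [-2, 4] -> [4]
  satisfied 1 clause(s); 1 remain; assigned so far: [1, 2, 3]
unit clause [4] forces x4=T; simplify:
  satisfied 1 clause(s); 0 remain; assigned so far: [1, 2, 3, 4]

Answer: 0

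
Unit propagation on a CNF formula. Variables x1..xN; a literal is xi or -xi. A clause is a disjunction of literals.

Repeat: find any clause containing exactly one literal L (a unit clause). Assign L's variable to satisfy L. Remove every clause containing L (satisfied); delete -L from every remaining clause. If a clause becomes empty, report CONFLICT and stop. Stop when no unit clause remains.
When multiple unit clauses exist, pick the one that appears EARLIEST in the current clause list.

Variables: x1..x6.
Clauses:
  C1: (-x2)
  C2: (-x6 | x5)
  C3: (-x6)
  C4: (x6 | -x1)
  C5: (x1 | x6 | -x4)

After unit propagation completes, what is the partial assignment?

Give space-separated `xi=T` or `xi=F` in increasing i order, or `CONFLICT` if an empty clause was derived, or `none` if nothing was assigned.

unit clause [-2] forces x2=F; simplify:
  satisfied 1 clause(s); 4 remain; assigned so far: [2]
unit clause [-6] forces x6=F; simplify:
  drop 6 from [6, -1] -> [-1]
  drop 6 from [1, 6, -4] -> [1, -4]
  satisfied 2 clause(s); 2 remain; assigned so far: [2, 6]
unit clause [-1] forces x1=F; simplify:
  drop 1 from [1, -4] -> [-4]
  satisfied 1 clause(s); 1 remain; assigned so far: [1, 2, 6]
unit clause [-4] forces x4=F; simplify:
  satisfied 1 clause(s); 0 remain; assigned so far: [1, 2, 4, 6]

Answer: x1=F x2=F x4=F x6=F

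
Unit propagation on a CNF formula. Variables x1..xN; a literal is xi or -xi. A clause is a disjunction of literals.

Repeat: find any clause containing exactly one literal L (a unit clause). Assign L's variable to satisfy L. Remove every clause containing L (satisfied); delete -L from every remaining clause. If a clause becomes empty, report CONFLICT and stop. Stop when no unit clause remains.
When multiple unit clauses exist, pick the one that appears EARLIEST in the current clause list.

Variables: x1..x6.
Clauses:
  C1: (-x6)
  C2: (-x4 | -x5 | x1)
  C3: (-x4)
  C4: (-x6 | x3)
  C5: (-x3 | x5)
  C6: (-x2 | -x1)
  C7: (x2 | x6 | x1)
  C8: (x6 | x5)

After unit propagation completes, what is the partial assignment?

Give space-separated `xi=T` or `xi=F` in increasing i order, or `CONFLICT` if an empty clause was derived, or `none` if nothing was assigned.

Answer: x4=F x5=T x6=F

Derivation:
unit clause [-6] forces x6=F; simplify:
  drop 6 from [2, 6, 1] -> [2, 1]
  drop 6 from [6, 5] -> [5]
  satisfied 2 clause(s); 6 remain; assigned so far: [6]
unit clause [-4] forces x4=F; simplify:
  satisfied 2 clause(s); 4 remain; assigned so far: [4, 6]
unit clause [5] forces x5=T; simplify:
  satisfied 2 clause(s); 2 remain; assigned so far: [4, 5, 6]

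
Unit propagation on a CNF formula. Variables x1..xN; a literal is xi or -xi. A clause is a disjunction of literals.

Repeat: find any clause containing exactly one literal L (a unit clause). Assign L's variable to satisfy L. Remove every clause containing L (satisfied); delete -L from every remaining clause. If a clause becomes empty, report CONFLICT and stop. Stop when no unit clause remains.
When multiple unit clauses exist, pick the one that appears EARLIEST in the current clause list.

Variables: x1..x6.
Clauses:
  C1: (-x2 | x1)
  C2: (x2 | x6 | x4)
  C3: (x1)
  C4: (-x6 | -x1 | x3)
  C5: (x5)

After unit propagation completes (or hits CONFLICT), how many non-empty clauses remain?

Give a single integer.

Answer: 2

Derivation:
unit clause [1] forces x1=T; simplify:
  drop -1 from [-6, -1, 3] -> [-6, 3]
  satisfied 2 clause(s); 3 remain; assigned so far: [1]
unit clause [5] forces x5=T; simplify:
  satisfied 1 clause(s); 2 remain; assigned so far: [1, 5]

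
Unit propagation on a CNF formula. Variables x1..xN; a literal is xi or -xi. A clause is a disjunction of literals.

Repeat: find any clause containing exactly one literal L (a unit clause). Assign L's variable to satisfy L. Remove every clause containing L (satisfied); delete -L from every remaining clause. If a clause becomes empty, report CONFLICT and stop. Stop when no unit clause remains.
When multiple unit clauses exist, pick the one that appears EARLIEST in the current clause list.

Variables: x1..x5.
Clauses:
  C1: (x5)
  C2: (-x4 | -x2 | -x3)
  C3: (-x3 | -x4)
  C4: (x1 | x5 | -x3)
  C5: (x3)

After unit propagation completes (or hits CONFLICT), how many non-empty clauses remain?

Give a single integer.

unit clause [5] forces x5=T; simplify:
  satisfied 2 clause(s); 3 remain; assigned so far: [5]
unit clause [3] forces x3=T; simplify:
  drop -3 from [-4, -2, -3] -> [-4, -2]
  drop -3 from [-3, -4] -> [-4]
  satisfied 1 clause(s); 2 remain; assigned so far: [3, 5]
unit clause [-4] forces x4=F; simplify:
  satisfied 2 clause(s); 0 remain; assigned so far: [3, 4, 5]

Answer: 0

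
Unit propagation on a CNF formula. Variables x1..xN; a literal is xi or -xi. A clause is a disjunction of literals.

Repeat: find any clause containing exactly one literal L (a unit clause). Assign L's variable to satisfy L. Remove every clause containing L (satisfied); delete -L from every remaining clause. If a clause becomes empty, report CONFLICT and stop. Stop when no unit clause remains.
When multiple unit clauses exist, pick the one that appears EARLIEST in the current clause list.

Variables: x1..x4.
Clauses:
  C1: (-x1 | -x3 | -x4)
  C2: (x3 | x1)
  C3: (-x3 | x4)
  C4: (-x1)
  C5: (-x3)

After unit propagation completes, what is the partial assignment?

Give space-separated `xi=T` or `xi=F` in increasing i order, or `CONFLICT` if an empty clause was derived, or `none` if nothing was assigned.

Answer: CONFLICT

Derivation:
unit clause [-1] forces x1=F; simplify:
  drop 1 from [3, 1] -> [3]
  satisfied 2 clause(s); 3 remain; assigned so far: [1]
unit clause [3] forces x3=T; simplify:
  drop -3 from [-3, 4] -> [4]
  drop -3 from [-3] -> [] (empty!)
  satisfied 1 clause(s); 2 remain; assigned so far: [1, 3]
CONFLICT (empty clause)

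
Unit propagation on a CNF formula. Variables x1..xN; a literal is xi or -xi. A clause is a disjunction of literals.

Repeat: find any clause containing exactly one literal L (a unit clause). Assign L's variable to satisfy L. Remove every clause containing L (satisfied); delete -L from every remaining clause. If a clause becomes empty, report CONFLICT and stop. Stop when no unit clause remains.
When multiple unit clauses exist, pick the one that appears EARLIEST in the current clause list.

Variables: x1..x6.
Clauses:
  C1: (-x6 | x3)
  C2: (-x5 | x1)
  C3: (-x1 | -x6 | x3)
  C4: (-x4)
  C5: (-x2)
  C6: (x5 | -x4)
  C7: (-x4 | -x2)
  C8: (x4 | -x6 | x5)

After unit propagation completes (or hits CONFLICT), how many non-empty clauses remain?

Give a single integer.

Answer: 4

Derivation:
unit clause [-4] forces x4=F; simplify:
  drop 4 from [4, -6, 5] -> [-6, 5]
  satisfied 3 clause(s); 5 remain; assigned so far: [4]
unit clause [-2] forces x2=F; simplify:
  satisfied 1 clause(s); 4 remain; assigned so far: [2, 4]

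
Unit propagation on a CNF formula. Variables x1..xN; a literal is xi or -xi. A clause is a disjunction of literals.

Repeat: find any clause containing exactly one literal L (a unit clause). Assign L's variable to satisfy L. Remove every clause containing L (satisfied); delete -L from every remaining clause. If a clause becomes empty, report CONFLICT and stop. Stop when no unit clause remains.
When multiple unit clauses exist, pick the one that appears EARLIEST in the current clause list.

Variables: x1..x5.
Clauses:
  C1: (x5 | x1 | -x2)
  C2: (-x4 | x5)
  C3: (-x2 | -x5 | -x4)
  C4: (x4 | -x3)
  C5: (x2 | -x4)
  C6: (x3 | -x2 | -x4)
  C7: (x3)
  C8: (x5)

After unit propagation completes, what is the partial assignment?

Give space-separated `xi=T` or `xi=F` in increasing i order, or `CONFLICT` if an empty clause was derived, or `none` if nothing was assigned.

Answer: CONFLICT

Derivation:
unit clause [3] forces x3=T; simplify:
  drop -3 from [4, -3] -> [4]
  satisfied 2 clause(s); 6 remain; assigned so far: [3]
unit clause [4] forces x4=T; simplify:
  drop -4 from [-4, 5] -> [5]
  drop -4 from [-2, -5, -4] -> [-2, -5]
  drop -4 from [2, -4] -> [2]
  satisfied 1 clause(s); 5 remain; assigned so far: [3, 4]
unit clause [5] forces x5=T; simplify:
  drop -5 from [-2, -5] -> [-2]
  satisfied 3 clause(s); 2 remain; assigned so far: [3, 4, 5]
unit clause [-2] forces x2=F; simplify:
  drop 2 from [2] -> [] (empty!)
  satisfied 1 clause(s); 1 remain; assigned so far: [2, 3, 4, 5]
CONFLICT (empty clause)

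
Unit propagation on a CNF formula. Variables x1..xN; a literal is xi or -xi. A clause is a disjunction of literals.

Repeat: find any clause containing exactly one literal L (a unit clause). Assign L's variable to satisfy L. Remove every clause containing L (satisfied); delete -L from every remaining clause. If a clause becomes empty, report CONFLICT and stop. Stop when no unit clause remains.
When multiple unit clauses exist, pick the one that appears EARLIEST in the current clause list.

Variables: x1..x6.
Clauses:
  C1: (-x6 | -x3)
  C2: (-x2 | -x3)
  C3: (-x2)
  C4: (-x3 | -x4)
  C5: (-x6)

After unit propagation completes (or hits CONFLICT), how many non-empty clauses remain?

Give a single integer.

Answer: 1

Derivation:
unit clause [-2] forces x2=F; simplify:
  satisfied 2 clause(s); 3 remain; assigned so far: [2]
unit clause [-6] forces x6=F; simplify:
  satisfied 2 clause(s); 1 remain; assigned so far: [2, 6]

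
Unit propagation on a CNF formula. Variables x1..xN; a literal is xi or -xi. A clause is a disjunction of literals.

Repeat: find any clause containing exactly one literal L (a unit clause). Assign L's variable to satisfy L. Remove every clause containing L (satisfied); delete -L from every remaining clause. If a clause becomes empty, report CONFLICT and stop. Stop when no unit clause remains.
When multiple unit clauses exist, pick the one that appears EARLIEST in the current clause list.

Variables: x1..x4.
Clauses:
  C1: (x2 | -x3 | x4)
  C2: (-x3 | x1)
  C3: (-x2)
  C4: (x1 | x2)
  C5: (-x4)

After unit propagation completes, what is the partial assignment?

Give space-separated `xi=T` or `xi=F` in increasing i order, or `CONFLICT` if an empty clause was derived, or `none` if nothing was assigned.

unit clause [-2] forces x2=F; simplify:
  drop 2 from [2, -3, 4] -> [-3, 4]
  drop 2 from [1, 2] -> [1]
  satisfied 1 clause(s); 4 remain; assigned so far: [2]
unit clause [1] forces x1=T; simplify:
  satisfied 2 clause(s); 2 remain; assigned so far: [1, 2]
unit clause [-4] forces x4=F; simplify:
  drop 4 from [-3, 4] -> [-3]
  satisfied 1 clause(s); 1 remain; assigned so far: [1, 2, 4]
unit clause [-3] forces x3=F; simplify:
  satisfied 1 clause(s); 0 remain; assigned so far: [1, 2, 3, 4]

Answer: x1=T x2=F x3=F x4=F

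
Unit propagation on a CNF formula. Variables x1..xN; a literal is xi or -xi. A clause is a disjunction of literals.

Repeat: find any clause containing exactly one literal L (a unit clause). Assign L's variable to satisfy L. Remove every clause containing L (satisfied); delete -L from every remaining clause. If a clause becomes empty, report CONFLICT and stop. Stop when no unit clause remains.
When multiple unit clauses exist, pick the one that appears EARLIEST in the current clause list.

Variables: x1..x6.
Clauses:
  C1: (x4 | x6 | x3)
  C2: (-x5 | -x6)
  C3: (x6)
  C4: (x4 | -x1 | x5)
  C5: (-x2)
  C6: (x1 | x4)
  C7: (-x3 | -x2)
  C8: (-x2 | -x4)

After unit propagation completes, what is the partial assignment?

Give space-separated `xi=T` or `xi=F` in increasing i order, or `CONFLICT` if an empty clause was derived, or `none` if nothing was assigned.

Answer: x2=F x5=F x6=T

Derivation:
unit clause [6] forces x6=T; simplify:
  drop -6 from [-5, -6] -> [-5]
  satisfied 2 clause(s); 6 remain; assigned so far: [6]
unit clause [-5] forces x5=F; simplify:
  drop 5 from [4, -1, 5] -> [4, -1]
  satisfied 1 clause(s); 5 remain; assigned so far: [5, 6]
unit clause [-2] forces x2=F; simplify:
  satisfied 3 clause(s); 2 remain; assigned so far: [2, 5, 6]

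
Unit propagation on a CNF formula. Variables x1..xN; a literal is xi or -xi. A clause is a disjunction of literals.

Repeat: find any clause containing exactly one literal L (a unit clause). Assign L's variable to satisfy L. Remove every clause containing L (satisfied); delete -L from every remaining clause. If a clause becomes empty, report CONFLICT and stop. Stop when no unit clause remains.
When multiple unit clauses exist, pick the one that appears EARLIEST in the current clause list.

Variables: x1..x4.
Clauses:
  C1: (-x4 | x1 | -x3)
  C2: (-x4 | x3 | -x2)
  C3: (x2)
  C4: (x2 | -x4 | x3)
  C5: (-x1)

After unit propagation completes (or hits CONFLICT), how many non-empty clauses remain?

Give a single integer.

unit clause [2] forces x2=T; simplify:
  drop -2 from [-4, 3, -2] -> [-4, 3]
  satisfied 2 clause(s); 3 remain; assigned so far: [2]
unit clause [-1] forces x1=F; simplify:
  drop 1 from [-4, 1, -3] -> [-4, -3]
  satisfied 1 clause(s); 2 remain; assigned so far: [1, 2]

Answer: 2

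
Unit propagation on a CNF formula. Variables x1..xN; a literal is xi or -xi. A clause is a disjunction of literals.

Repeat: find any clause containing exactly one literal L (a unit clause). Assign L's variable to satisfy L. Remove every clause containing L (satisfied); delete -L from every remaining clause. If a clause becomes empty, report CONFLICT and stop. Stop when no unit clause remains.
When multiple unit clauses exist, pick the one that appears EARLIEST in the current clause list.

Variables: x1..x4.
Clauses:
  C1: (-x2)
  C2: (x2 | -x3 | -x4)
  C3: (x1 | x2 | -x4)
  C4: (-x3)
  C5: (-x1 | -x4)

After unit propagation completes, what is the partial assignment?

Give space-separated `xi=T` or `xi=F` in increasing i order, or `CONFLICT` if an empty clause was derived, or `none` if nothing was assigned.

unit clause [-2] forces x2=F; simplify:
  drop 2 from [2, -3, -4] -> [-3, -4]
  drop 2 from [1, 2, -4] -> [1, -4]
  satisfied 1 clause(s); 4 remain; assigned so far: [2]
unit clause [-3] forces x3=F; simplify:
  satisfied 2 clause(s); 2 remain; assigned so far: [2, 3]

Answer: x2=F x3=F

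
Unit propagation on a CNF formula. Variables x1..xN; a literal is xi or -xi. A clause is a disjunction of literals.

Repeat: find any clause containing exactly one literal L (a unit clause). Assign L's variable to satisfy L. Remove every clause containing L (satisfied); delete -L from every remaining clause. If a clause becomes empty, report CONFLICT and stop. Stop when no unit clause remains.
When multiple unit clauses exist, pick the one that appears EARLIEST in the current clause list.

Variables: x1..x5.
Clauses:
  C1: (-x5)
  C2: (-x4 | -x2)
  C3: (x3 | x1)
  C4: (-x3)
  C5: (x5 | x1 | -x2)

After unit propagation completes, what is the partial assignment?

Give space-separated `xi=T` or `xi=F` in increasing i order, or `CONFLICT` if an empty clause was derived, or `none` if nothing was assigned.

unit clause [-5] forces x5=F; simplify:
  drop 5 from [5, 1, -2] -> [1, -2]
  satisfied 1 clause(s); 4 remain; assigned so far: [5]
unit clause [-3] forces x3=F; simplify:
  drop 3 from [3, 1] -> [1]
  satisfied 1 clause(s); 3 remain; assigned so far: [3, 5]
unit clause [1] forces x1=T; simplify:
  satisfied 2 clause(s); 1 remain; assigned so far: [1, 3, 5]

Answer: x1=T x3=F x5=F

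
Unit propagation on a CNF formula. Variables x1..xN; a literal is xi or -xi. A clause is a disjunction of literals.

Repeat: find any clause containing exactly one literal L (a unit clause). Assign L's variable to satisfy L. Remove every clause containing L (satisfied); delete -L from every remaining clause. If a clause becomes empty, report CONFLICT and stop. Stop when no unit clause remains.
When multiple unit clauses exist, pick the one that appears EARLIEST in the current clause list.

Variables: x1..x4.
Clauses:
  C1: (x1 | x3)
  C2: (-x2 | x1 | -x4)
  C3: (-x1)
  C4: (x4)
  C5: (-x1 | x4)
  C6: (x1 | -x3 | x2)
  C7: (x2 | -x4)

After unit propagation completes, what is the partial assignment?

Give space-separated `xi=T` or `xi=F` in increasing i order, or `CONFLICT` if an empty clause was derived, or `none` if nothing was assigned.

unit clause [-1] forces x1=F; simplify:
  drop 1 from [1, 3] -> [3]
  drop 1 from [-2, 1, -4] -> [-2, -4]
  drop 1 from [1, -3, 2] -> [-3, 2]
  satisfied 2 clause(s); 5 remain; assigned so far: [1]
unit clause [3] forces x3=T; simplify:
  drop -3 from [-3, 2] -> [2]
  satisfied 1 clause(s); 4 remain; assigned so far: [1, 3]
unit clause [4] forces x4=T; simplify:
  drop -4 from [-2, -4] -> [-2]
  drop -4 from [2, -4] -> [2]
  satisfied 1 clause(s); 3 remain; assigned so far: [1, 3, 4]
unit clause [-2] forces x2=F; simplify:
  drop 2 from [2] -> [] (empty!)
  drop 2 from [2] -> [] (empty!)
  satisfied 1 clause(s); 2 remain; assigned so far: [1, 2, 3, 4]
CONFLICT (empty clause)

Answer: CONFLICT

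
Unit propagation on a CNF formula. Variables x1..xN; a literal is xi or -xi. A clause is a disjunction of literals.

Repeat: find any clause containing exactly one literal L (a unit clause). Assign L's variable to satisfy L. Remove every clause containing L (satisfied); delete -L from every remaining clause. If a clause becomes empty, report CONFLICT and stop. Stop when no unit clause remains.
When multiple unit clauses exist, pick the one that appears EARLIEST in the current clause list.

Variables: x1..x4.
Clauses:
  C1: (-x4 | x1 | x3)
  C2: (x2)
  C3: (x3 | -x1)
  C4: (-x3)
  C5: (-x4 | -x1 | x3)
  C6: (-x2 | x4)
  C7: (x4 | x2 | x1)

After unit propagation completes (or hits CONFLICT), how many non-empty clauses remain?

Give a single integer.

Answer: 0

Derivation:
unit clause [2] forces x2=T; simplify:
  drop -2 from [-2, 4] -> [4]
  satisfied 2 clause(s); 5 remain; assigned so far: [2]
unit clause [-3] forces x3=F; simplify:
  drop 3 from [-4, 1, 3] -> [-4, 1]
  drop 3 from [3, -1] -> [-1]
  drop 3 from [-4, -1, 3] -> [-4, -1]
  satisfied 1 clause(s); 4 remain; assigned so far: [2, 3]
unit clause [-1] forces x1=F; simplify:
  drop 1 from [-4, 1] -> [-4]
  satisfied 2 clause(s); 2 remain; assigned so far: [1, 2, 3]
unit clause [-4] forces x4=F; simplify:
  drop 4 from [4] -> [] (empty!)
  satisfied 1 clause(s); 1 remain; assigned so far: [1, 2, 3, 4]
CONFLICT (empty clause)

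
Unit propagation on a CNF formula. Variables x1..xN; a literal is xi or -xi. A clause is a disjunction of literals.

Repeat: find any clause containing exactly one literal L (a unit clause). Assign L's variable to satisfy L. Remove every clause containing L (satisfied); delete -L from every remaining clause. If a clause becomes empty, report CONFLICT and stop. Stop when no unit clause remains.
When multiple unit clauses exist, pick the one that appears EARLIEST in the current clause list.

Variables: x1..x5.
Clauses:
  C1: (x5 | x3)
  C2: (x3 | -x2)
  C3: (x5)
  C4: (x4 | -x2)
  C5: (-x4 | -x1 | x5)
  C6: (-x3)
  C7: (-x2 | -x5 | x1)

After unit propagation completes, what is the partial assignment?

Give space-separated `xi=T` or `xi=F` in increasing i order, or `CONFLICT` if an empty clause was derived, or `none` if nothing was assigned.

Answer: x2=F x3=F x5=T

Derivation:
unit clause [5] forces x5=T; simplify:
  drop -5 from [-2, -5, 1] -> [-2, 1]
  satisfied 3 clause(s); 4 remain; assigned so far: [5]
unit clause [-3] forces x3=F; simplify:
  drop 3 from [3, -2] -> [-2]
  satisfied 1 clause(s); 3 remain; assigned so far: [3, 5]
unit clause [-2] forces x2=F; simplify:
  satisfied 3 clause(s); 0 remain; assigned so far: [2, 3, 5]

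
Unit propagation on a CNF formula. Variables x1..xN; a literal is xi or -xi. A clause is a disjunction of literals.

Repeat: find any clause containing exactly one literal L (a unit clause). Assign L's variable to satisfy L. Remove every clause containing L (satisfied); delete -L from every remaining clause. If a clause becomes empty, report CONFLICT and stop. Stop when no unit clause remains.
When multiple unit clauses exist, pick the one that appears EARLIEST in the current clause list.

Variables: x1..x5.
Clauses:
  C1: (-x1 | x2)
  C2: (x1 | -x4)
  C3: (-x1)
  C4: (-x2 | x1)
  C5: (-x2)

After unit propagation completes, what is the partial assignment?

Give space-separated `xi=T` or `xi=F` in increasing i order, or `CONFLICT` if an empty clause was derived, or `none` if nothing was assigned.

unit clause [-1] forces x1=F; simplify:
  drop 1 from [1, -4] -> [-4]
  drop 1 from [-2, 1] -> [-2]
  satisfied 2 clause(s); 3 remain; assigned so far: [1]
unit clause [-4] forces x4=F; simplify:
  satisfied 1 clause(s); 2 remain; assigned so far: [1, 4]
unit clause [-2] forces x2=F; simplify:
  satisfied 2 clause(s); 0 remain; assigned so far: [1, 2, 4]

Answer: x1=F x2=F x4=F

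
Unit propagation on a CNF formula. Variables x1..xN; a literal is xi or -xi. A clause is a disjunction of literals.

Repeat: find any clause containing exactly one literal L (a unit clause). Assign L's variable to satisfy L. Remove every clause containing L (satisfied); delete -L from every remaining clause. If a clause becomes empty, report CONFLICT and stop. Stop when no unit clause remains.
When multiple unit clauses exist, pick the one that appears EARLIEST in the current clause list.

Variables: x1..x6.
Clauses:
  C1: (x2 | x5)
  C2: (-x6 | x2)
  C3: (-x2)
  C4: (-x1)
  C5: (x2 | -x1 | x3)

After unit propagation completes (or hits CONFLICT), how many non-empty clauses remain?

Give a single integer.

unit clause [-2] forces x2=F; simplify:
  drop 2 from [2, 5] -> [5]
  drop 2 from [-6, 2] -> [-6]
  drop 2 from [2, -1, 3] -> [-1, 3]
  satisfied 1 clause(s); 4 remain; assigned so far: [2]
unit clause [5] forces x5=T; simplify:
  satisfied 1 clause(s); 3 remain; assigned so far: [2, 5]
unit clause [-6] forces x6=F; simplify:
  satisfied 1 clause(s); 2 remain; assigned so far: [2, 5, 6]
unit clause [-1] forces x1=F; simplify:
  satisfied 2 clause(s); 0 remain; assigned so far: [1, 2, 5, 6]

Answer: 0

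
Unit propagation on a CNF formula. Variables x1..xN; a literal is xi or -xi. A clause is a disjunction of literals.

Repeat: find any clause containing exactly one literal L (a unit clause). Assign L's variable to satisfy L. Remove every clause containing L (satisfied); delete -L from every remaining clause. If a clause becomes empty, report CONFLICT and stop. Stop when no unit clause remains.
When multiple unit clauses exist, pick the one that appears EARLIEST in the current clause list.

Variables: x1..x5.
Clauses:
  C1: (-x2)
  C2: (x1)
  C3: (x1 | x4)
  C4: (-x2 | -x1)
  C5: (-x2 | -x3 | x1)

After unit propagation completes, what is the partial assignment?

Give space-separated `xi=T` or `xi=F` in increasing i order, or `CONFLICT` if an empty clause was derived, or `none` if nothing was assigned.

Answer: x1=T x2=F

Derivation:
unit clause [-2] forces x2=F; simplify:
  satisfied 3 clause(s); 2 remain; assigned so far: [2]
unit clause [1] forces x1=T; simplify:
  satisfied 2 clause(s); 0 remain; assigned so far: [1, 2]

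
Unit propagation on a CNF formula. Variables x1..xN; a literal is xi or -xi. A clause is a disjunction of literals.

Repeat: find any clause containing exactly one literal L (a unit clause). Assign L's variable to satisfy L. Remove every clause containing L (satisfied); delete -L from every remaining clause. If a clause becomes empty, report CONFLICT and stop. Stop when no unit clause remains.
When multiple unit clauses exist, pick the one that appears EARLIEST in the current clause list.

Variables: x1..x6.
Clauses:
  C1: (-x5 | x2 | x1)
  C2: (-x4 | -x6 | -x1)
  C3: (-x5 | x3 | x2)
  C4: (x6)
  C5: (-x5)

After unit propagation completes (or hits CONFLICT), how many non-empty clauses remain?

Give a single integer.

unit clause [6] forces x6=T; simplify:
  drop -6 from [-4, -6, -1] -> [-4, -1]
  satisfied 1 clause(s); 4 remain; assigned so far: [6]
unit clause [-5] forces x5=F; simplify:
  satisfied 3 clause(s); 1 remain; assigned so far: [5, 6]

Answer: 1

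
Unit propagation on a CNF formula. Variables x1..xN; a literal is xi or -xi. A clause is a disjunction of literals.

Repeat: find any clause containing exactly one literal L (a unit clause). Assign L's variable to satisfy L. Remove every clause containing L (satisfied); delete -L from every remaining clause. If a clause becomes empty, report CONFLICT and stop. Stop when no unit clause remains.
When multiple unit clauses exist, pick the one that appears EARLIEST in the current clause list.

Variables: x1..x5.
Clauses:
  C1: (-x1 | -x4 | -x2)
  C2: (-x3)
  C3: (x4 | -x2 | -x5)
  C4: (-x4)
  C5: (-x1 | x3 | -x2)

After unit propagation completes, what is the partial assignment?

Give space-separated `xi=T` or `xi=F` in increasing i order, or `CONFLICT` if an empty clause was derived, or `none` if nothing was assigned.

unit clause [-3] forces x3=F; simplify:
  drop 3 from [-1, 3, -2] -> [-1, -2]
  satisfied 1 clause(s); 4 remain; assigned so far: [3]
unit clause [-4] forces x4=F; simplify:
  drop 4 from [4, -2, -5] -> [-2, -5]
  satisfied 2 clause(s); 2 remain; assigned so far: [3, 4]

Answer: x3=F x4=F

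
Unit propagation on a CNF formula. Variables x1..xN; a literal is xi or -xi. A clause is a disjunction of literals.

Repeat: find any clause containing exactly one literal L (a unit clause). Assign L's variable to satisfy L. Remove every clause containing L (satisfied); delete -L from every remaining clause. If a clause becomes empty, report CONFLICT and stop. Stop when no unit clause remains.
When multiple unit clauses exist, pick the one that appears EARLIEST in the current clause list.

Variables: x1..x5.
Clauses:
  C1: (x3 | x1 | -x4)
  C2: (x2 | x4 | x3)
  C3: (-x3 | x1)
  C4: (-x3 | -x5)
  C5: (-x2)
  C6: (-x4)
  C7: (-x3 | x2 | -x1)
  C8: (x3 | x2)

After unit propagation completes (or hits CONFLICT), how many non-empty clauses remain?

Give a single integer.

Answer: 1

Derivation:
unit clause [-2] forces x2=F; simplify:
  drop 2 from [2, 4, 3] -> [4, 3]
  drop 2 from [-3, 2, -1] -> [-3, -1]
  drop 2 from [3, 2] -> [3]
  satisfied 1 clause(s); 7 remain; assigned so far: [2]
unit clause [-4] forces x4=F; simplify:
  drop 4 from [4, 3] -> [3]
  satisfied 2 clause(s); 5 remain; assigned so far: [2, 4]
unit clause [3] forces x3=T; simplify:
  drop -3 from [-3, 1] -> [1]
  drop -3 from [-3, -5] -> [-5]
  drop -3 from [-3, -1] -> [-1]
  satisfied 2 clause(s); 3 remain; assigned so far: [2, 3, 4]
unit clause [1] forces x1=T; simplify:
  drop -1 from [-1] -> [] (empty!)
  satisfied 1 clause(s); 2 remain; assigned so far: [1, 2, 3, 4]
CONFLICT (empty clause)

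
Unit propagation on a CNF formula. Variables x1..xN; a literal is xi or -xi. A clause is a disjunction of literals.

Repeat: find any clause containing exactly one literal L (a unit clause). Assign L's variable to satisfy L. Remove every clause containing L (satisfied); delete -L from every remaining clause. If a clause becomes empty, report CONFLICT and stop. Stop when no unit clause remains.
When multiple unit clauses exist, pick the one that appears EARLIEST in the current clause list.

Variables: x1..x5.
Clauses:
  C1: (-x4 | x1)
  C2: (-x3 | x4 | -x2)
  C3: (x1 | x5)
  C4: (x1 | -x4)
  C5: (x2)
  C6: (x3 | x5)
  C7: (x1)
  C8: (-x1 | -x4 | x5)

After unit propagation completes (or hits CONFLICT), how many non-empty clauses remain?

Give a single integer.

Answer: 3

Derivation:
unit clause [2] forces x2=T; simplify:
  drop -2 from [-3, 4, -2] -> [-3, 4]
  satisfied 1 clause(s); 7 remain; assigned so far: [2]
unit clause [1] forces x1=T; simplify:
  drop -1 from [-1, -4, 5] -> [-4, 5]
  satisfied 4 clause(s); 3 remain; assigned so far: [1, 2]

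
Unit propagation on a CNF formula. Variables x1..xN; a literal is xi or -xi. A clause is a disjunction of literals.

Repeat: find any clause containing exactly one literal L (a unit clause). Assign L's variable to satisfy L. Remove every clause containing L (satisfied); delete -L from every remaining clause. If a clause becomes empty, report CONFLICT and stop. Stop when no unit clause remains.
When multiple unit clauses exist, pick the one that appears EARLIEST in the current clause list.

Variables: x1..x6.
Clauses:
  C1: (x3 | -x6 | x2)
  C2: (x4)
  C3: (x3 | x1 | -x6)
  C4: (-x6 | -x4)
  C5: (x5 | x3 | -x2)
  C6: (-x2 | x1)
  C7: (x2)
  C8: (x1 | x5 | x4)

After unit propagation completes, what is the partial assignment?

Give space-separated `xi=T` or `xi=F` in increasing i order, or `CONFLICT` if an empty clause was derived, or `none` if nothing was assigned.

Answer: x1=T x2=T x4=T x6=F

Derivation:
unit clause [4] forces x4=T; simplify:
  drop -4 from [-6, -4] -> [-6]
  satisfied 2 clause(s); 6 remain; assigned so far: [4]
unit clause [-6] forces x6=F; simplify:
  satisfied 3 clause(s); 3 remain; assigned so far: [4, 6]
unit clause [2] forces x2=T; simplify:
  drop -2 from [5, 3, -2] -> [5, 3]
  drop -2 from [-2, 1] -> [1]
  satisfied 1 clause(s); 2 remain; assigned so far: [2, 4, 6]
unit clause [1] forces x1=T; simplify:
  satisfied 1 clause(s); 1 remain; assigned so far: [1, 2, 4, 6]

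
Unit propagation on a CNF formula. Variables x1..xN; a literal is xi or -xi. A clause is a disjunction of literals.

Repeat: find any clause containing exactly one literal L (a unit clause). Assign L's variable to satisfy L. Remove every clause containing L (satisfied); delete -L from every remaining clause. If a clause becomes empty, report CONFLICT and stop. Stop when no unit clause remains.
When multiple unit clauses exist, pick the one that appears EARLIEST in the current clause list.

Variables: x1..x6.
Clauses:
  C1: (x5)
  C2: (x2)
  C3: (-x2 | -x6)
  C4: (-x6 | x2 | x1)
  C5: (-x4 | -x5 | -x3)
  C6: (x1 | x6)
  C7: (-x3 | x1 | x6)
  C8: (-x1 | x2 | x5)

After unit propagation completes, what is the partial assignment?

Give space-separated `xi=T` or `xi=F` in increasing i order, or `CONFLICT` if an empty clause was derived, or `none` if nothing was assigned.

Answer: x1=T x2=T x5=T x6=F

Derivation:
unit clause [5] forces x5=T; simplify:
  drop -5 from [-4, -5, -3] -> [-4, -3]
  satisfied 2 clause(s); 6 remain; assigned so far: [5]
unit clause [2] forces x2=T; simplify:
  drop -2 from [-2, -6] -> [-6]
  satisfied 2 clause(s); 4 remain; assigned so far: [2, 5]
unit clause [-6] forces x6=F; simplify:
  drop 6 from [1, 6] -> [1]
  drop 6 from [-3, 1, 6] -> [-3, 1]
  satisfied 1 clause(s); 3 remain; assigned so far: [2, 5, 6]
unit clause [1] forces x1=T; simplify:
  satisfied 2 clause(s); 1 remain; assigned so far: [1, 2, 5, 6]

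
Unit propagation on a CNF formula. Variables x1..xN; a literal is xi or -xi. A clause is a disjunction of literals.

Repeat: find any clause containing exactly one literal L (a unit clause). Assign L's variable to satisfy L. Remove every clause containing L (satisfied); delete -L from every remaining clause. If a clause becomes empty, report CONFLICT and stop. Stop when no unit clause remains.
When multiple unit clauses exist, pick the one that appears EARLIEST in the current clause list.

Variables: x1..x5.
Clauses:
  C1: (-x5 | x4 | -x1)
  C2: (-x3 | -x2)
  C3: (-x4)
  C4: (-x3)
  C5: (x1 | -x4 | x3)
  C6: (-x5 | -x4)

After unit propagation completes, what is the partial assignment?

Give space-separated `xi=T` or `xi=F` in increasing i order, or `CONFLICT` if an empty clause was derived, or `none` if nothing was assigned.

Answer: x3=F x4=F

Derivation:
unit clause [-4] forces x4=F; simplify:
  drop 4 from [-5, 4, -1] -> [-5, -1]
  satisfied 3 clause(s); 3 remain; assigned so far: [4]
unit clause [-3] forces x3=F; simplify:
  satisfied 2 clause(s); 1 remain; assigned so far: [3, 4]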